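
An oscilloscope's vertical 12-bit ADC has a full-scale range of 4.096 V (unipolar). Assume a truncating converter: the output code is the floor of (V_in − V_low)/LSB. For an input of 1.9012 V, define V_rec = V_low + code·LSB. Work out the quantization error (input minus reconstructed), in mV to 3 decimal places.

LSB = 4.096/2^12 = 1.000 mV.
(V_in − V_low)/LSB = (1.9012 − 0)/0.001 = 1901.2000 → code 1901 (floor).
Code 1901 maps back to 0 + 1901×0.001 V = 1.901 V.
Error = 1.9012 − 1.901 = 0.0002 V = 0.200 mV.

0.200 mV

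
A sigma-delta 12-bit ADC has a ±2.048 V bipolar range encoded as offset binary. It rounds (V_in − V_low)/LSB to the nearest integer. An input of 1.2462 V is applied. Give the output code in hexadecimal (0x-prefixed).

Full-scale span = 4.096 V; LSB = 4.096/2^12 = 1.000 mV.
(V_in − V_low)/LSB = (1.2462 − (−2.048)) / 0.001 = 3294.200.
So the output code is 3294.
In hexadecimal (0x-prefixed): 0xCDE.

code 0xCDE (decimal 3294)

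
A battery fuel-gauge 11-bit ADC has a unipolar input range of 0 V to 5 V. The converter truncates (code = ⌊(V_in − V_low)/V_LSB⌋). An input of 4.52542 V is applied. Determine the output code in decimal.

LSB = 5 V / 2048 = 2.441 mV.
(V_in − V_low)/LSB = (4.52542 − 0) / 0.00244141 = 1853.612.
⌊·⌋(1853.612) = 1853.

code 1853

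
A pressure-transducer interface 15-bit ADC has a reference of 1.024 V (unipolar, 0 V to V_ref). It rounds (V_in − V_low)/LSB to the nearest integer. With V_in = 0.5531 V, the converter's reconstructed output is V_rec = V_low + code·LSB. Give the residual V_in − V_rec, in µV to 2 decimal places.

6.25 µV

LSB = 1.024/2^15 = 31.25 µV.
(V_in − V_low)/LSB = (0.5531 − 0)/3.125e-05 = 17699.2000 → code 17699 (round).
V_rec = 0 + 17699·3.125e-05 = 0.55309375 V.
Error = 0.5531 − 0.55309375 = 6.25e-06 V = 6.25 µV.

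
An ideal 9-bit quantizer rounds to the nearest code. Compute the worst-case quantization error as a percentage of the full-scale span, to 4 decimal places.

Rounding → worst-case error = ½ LSB = V_FS/2^10, so 100/1024 = 0.0976562 % of full scale.

0.0977 %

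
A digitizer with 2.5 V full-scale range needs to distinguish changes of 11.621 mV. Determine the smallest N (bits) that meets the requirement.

Number of steps required ≥ 2.5 V / 11.621 mV = 215.13.
Need 2^N ≥ 215.13; 2^7 = 128, 2^8 = 256.
Minimum N = 8.

8 bits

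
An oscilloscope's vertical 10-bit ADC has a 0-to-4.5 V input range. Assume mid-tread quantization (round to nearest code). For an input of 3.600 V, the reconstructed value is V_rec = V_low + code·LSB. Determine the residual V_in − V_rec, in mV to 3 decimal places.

Step size: 4.5 V ÷ 2^10 = 4.395 mV.
(3.600 − 0)/0.00439453 = 819.2000; round gives code 819.
Code 819 maps back to 0 + 819×0.00439453 V = 3.5991211 V.
V_in − V_rec = 0.000878906 V = 0.879 mV.

0.879 mV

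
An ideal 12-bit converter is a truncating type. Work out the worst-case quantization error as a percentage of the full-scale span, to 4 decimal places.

0.0244 %

Truncating → worst-case error = 1 LSB = V_FS/2^12, so 100/4096 = 0.0244141 % of full scale.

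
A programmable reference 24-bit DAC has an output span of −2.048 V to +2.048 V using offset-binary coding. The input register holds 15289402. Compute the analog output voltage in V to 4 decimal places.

1.6848 V

LSB = 4.096 V / 2^24 = 0.24 µV.
V_out = (−2.048) + 15289402 × 2.44141e-07 V = 1.68476 V.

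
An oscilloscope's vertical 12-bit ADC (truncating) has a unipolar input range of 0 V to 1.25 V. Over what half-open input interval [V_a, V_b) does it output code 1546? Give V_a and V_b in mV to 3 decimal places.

LSB = 1.25/2^12 = 305.18 µV.
V_a = V_low + 1546·LSB = 0.471802 V; V_b = V_low + 1547·LSB = 0.472107 V.

[471.802 mV, 472.107 mV)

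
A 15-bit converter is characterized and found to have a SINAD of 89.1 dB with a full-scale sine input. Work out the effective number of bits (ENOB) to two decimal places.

14.51 bits

ENOB = (SINAD − 1.76) / 6.02 = (89.1 − 1.76)/6.02 = 14.508.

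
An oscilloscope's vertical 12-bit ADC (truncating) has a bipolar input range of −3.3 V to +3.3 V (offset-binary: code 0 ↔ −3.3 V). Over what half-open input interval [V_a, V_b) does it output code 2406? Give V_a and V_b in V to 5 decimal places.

[0.57686 V, 0.57847 V)

LSB = 6.6/2^12 = 1.611 mV.
V_a = V_low + 2406·LSB = 0.576855 V; V_b = V_low + 2407·LSB = 0.578467 V.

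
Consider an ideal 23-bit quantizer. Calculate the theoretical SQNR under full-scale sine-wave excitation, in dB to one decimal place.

SNR ≈ 6.02·N + 1.76 dB = 6.02·23 + 1.76 = 140.22 dB.

140.2 dB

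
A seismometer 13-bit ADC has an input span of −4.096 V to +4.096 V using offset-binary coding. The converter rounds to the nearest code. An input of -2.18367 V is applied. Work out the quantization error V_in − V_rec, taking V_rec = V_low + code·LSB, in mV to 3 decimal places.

Step size: 8.192 V ÷ 2^13 = 1.000 mV.
Scaled input = 1912.3300 LSBs, so code = 1912.
V_rec = (−4.096) + 1912·0.001 = -2.184 V.
V_in − V_rec = 0.00033 V = 0.330 mV.

0.330 mV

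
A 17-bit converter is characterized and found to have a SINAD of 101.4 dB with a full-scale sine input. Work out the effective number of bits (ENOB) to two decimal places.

ENOB = (SINAD − 1.76) / 6.02 = (101.4 − 1.76)/6.02 = 16.551.

16.55 bits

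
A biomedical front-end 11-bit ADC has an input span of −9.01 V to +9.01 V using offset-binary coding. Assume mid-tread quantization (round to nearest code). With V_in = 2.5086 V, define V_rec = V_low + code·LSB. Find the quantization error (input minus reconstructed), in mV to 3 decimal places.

0.934 mV

LSB = 18.02/2^11 = 8.799 mV.
(2.5086 − (−9.01))/0.00879883 = 1309.1061; round gives code 1309.
Reconstructed: 2.507666 V.
Difference: 0.000933984 V → 0.934 mV.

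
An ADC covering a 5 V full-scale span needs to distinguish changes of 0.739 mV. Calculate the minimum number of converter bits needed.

Number of steps required ≥ 5 V / 0.739 mV = 6765.90.
Need 2^N ≥ 6765.90; 2^12 = 4096, 2^13 = 8192.
Minimum N = 13.

13 bits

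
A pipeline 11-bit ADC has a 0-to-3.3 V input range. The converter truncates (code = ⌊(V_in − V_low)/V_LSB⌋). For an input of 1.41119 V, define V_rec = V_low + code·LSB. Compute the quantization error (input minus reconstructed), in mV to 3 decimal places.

One LSB is 3.3 V / 2048 = 1.611 mV.
(V_in − V_low)/LSB = (1.41119 − 0)/0.00161133 = 875.7931 → code 875 (floor).
Code 875 maps back to 0 + 875×0.00161133 V = 1.4099121 V.
V_in − V_rec = 0.00127789 V = 1.278 mV.

1.278 mV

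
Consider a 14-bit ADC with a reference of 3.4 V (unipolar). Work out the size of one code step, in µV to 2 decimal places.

207.52 µV

Full-scale span = 3.4 V.
LSB = 3.4 / 2^14 = 3.4 / 16384 = 0.00020752 V = 207.52 µV.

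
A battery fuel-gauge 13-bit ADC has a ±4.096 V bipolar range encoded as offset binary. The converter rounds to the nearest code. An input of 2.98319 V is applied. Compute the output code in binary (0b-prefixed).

code 0b1101110100111 (decimal 7079)

With 8192 levels over 8.192 V, one step is 1.000 mV.
(V_in − V_low)/LSB = (2.98319 − (−4.096)) / 0.001 = 7079.190.
round(7079.190) = 7079.
In binary (0b-prefixed): 0b1101110100111.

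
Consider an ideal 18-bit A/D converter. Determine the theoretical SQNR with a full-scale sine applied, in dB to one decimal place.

110.1 dB

SNR ≈ 6.02·N + 1.76 dB = 6.02·18 + 1.76 = 110.12 dB.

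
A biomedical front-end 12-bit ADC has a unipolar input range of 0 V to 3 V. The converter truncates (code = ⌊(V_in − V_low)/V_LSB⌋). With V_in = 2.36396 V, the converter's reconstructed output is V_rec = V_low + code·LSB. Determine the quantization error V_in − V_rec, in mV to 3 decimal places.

0.435 mV

LSB = 3/2^12 = 0.732 mV.
(2.36396 − 0)/0.000732422 = 3227.5934; ⌊·⌋ gives code 3227.
Reconstructed: 2.3635254 V.
Error = 2.36396 − 2.3635254 = 0.000434609 V = 0.435 mV.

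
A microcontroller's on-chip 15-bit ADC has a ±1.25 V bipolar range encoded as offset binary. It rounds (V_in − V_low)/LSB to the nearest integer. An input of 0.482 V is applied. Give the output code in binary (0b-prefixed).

code 0b101100010101110 (decimal 22702)

With 32768 levels over 2.5 V, one step is 76.29 µV.
Input sits at 22701.670 steps above V_low.
round(22701.670) = 22702.
In binary (0b-prefixed): 0b101100010101110.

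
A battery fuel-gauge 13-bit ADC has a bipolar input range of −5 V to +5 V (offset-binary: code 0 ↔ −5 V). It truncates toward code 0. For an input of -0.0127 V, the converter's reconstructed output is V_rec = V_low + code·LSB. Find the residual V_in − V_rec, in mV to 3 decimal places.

One LSB is 10 V / 8192 = 1.221 mV.
Scaled input = 4085.5962 LSBs, so code = 4085.
Code 4085 maps back to (−5) + 4085×0.0012207 V = -0.013427734 V.
Difference: 0.000727734 V → 0.728 mV.

0.728 mV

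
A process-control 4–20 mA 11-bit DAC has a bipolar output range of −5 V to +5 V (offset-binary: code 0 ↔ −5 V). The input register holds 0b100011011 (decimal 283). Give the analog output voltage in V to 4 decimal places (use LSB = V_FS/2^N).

LSB = 10 V / 2^11 = 4.883 mV.
Code 0b100011011 = 283 decimal.
V_out = (−5) + 283 × 0.00488281 V = -3.61816 V.

-3.6182 V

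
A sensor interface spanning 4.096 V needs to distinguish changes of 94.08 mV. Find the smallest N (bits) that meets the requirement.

Number of steps required ≥ 4.096 V / 94.08 mV = 43.54.
Need 2^N ≥ 43.54; 2^5 = 32, 2^6 = 64.
Minimum N = 6.

6 bits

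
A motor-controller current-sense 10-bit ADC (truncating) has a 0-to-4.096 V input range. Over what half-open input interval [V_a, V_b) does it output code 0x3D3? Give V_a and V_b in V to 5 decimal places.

LSB = 4.096/2^10 = 4.000 mV.
Code 0x3D3 = 979 decimal.
V_a = V_low + 979·LSB = 3.916 V; V_b = V_low + 980·LSB = 3.92 V.

[3.91600 V, 3.92000 V)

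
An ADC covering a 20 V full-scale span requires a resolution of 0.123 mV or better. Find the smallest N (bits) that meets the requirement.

Number of steps required ≥ 20 V / 0.123 mV = 162601.63.
Need 2^N ≥ 162601.63; 2^17 = 131072, 2^18 = 262144.
Minimum N = 18.

18 bits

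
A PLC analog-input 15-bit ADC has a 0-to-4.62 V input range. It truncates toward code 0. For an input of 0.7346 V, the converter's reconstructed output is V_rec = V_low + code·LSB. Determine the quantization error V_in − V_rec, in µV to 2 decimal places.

35.79 µV

One LSB is 4.62 V / 32768 = 140.99 µV.
(V_in − V_low)/LSB = (0.7346 − 0)/0.000140991 = 5210.2539 → code 5210 (floor).
Code 5210 maps back to 0 + 5210×0.000140991 V = 0.73456421 V.
V_in − V_rec = 3.5791e-05 V = 35.79 µV.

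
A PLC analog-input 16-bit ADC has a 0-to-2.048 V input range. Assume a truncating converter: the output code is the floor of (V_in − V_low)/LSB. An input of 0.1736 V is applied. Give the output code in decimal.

code 5555

Full-scale span = 2.048 V; LSB = 2.048/2^16 = 31.25 µV.
Input sits at 5555.200 steps above V_low.
Floor → code 5555.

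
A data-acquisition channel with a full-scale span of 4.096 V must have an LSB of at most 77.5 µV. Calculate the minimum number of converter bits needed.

Number of steps required ≥ 4.096 V / 77.5 µV = 52851.61.
Need 2^N ≥ 52851.61; 2^15 = 32768, 2^16 = 65536.
Minimum N = 16.

16 bits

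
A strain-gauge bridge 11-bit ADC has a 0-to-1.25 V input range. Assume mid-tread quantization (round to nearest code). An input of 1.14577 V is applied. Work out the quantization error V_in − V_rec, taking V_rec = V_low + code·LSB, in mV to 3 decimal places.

0.140 mV

LSB = 1.25/2^11 = 0.610 mV.
(V_in − V_low)/LSB = (1.14577 − 0)/0.000610352 = 1877.2296 → code 1877 (round).
V_rec = 0 + 1877·0.000610352 = 1.1456299 V.
V_in − V_rec = 0.000140117 V = 0.140 mV.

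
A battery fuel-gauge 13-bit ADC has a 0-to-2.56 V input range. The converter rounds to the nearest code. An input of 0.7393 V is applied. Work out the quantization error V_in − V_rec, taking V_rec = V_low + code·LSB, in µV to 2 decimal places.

-75.00 µV

One LSB is 2.56 V / 8192 = 312.50 µV.
(V_in − V_low)/LSB = (0.7393 − 0)/0.0003125 = 2365.7600 → code 2366 (round).
V_rec = 0 + 2366·0.0003125 = 0.739375 V.
Difference: -7.5e-05 V → -75.00 µV.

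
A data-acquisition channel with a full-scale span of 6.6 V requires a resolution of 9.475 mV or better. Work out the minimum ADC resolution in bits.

Number of steps required ≥ 6.6 V / 9.475 mV = 696.57.
Need 2^N ≥ 696.57; 2^9 = 512, 2^10 = 1024.
Minimum N = 10.

10 bits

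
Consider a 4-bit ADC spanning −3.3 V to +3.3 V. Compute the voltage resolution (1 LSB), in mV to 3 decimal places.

412.500 mV

Full-scale span = 6.6 V.
LSB = 6.6 / 2^4 = 6.6 / 16 = 0.4125 V = 412.500 mV.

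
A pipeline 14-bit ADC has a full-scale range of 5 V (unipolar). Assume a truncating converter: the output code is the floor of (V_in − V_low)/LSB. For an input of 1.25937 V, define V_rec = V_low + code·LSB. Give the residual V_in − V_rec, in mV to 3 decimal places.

0.215 mV

LSB = 5/2^14 = 305.18 µV.
Scaled input = 4126.7036 LSBs, so code = 4126.
Code 4126 maps back to 0 + 4126×0.000305176 V = 1.2591553 V.
V_in − V_rec = 0.000214727 V = 0.215 mV.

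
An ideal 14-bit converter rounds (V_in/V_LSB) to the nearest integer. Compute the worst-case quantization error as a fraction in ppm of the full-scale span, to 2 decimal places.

30.52 ppm

Rounding → worst-case error = ½ LSB = V_FS/2^15, so 1e+06/32768 = 30.5176 ppm of full scale.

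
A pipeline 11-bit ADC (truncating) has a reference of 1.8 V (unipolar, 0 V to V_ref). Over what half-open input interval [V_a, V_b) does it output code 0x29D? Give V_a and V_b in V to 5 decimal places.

LSB = 1.8/2^11 = 0.879 mV.
Code 0x29D = 669 decimal.
V_a = V_low + 669·LSB = 0.587988 V; V_b = V_low + 670·LSB = 0.588867 V.

[0.58799 V, 0.58887 V)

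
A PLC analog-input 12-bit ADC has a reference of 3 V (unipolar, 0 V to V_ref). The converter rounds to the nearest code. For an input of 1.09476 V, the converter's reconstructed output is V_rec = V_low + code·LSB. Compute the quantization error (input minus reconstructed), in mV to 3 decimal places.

Step size: 3 V ÷ 2^12 = 0.732 mV.
(1.09476 − 0)/0.000732422 = 1494.7123; round gives code 1495.
Reconstructed: 1.0949707 V.
Difference: -0.000210703 V → -0.211 mV.

-0.211 mV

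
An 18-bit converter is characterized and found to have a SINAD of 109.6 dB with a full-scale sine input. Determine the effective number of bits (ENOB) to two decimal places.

ENOB = (SINAD − 1.76) / 6.02 = (109.6 − 1.76)/6.02 = 17.914.

17.91 bits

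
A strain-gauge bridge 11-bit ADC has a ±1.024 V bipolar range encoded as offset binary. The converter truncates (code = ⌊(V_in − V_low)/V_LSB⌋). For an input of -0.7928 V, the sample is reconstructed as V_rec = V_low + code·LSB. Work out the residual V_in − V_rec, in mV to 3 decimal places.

0.200 mV

Step size: 2.048 V ÷ 2^11 = 1.000 mV.
(-0.7928 − (−1.024))/0.001 = 231.2000; ⌊·⌋ gives code 231.
Reconstructed: -0.793 V.
V_in − V_rec = 0.0002 V = 0.200 mV.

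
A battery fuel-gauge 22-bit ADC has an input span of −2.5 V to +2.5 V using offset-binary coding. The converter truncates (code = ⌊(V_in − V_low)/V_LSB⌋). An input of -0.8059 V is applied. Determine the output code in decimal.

With 4194304 levels over 5 V, one step is 1.19 µV.
(-0.8059 − (−2.5)) / 1.19209e-06 = 1421114.081 LSBs.
Floor → code 1421114.

code 1421114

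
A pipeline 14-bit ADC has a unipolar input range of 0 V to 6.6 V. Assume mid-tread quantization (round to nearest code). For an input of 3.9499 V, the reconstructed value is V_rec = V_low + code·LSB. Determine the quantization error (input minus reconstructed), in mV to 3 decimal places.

0.132 mV

Step size: 6.6 V ÷ 2^14 = 402.83 µV.
(V_in − V_low)/LSB = (3.9499 − 0)/0.000402832 = 9805.3275 → code 9805 (round).
Reconstructed: 3.9497681 V.
Error = 3.9499 − 3.9497681 = 0.000131934 V = 0.132 mV.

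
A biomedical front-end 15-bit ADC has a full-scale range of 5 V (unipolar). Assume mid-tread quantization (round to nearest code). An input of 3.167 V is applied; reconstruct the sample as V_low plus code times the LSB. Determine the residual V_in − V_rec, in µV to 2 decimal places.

LSB = 5/2^15 = 152.59 µV.
(V_in − V_low)/LSB = (3.167 − 0)/0.000152588 = 20755.2512 → code 20755 (round).
V_rec = 0 + 20755·0.000152588 = 3.1669617 V.
Difference: 3.83301e-05 V → 38.33 µV.

38.33 µV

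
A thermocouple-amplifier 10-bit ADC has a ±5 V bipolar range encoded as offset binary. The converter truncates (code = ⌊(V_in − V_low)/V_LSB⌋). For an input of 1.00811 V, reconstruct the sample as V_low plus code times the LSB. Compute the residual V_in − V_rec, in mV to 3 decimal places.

One LSB is 10 V / 1024 = 9.766 mV.
(V_in − V_low)/LSB = (1.00811 − (−5))/0.00976562 = 615.2305 → code 615 (floor).
Reconstructed: 1.0058594 V.
V_in − V_rec = 0.00225063 V = 2.251 mV.

2.251 mV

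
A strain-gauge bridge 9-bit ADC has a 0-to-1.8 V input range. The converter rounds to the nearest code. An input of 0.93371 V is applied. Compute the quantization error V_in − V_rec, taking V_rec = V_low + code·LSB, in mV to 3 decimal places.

Step size: 1.8 V ÷ 2^9 = 3.516 mV.
Scaled input = 265.5886 LSBs, so code = 266.
V_rec = 0 + 266·0.00351563 = 0.93515625 V.
Difference: -0.00144625 V → -1.446 mV.

-1.446 mV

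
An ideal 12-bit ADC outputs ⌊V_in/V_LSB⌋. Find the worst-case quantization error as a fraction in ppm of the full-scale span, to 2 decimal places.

244.14 ppm

Truncating → worst-case error = 1 LSB = V_FS/2^12, so 1e+06/4096 = 244.141 ppm of full scale.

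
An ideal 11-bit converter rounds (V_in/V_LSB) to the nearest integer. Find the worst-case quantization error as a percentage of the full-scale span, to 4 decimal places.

Rounding → worst-case error = ½ LSB = V_FS/2^12, so 100/4096 = 0.0244141 % of full scale.

0.0244 %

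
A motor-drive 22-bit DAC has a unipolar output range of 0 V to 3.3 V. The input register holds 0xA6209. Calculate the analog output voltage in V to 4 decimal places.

LSB = 3.3 V / 2^22 = 0.79 µV.
Code 0xA6209 = 680457 decimal.
V_out = 0 + 680457 × 7.86781e-07 V = 0.535371 V.

0.5354 V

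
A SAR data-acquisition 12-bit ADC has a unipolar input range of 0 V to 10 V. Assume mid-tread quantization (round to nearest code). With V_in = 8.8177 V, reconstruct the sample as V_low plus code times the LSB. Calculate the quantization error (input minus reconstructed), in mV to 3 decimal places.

-0.659 mV

Step size: 10 V ÷ 2^12 = 2.441 mV.
Scaled input = 3611.7299 LSBs, so code = 3612.
Reconstructed: 8.8183594 V.
V_in − V_rec = -0.000659375 V = -0.659 mV.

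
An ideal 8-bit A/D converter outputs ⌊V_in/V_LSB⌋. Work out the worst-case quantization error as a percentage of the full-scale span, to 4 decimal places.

Truncating → worst-case error = 1 LSB = V_FS/2^8, so 100/256 = 0.390625 % of full scale.

0.3906 %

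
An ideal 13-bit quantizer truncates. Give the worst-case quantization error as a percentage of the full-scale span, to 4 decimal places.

0.0122 %

Truncating → worst-case error = 1 LSB = V_FS/2^13, so 100/8192 = 0.012207 % of full scale.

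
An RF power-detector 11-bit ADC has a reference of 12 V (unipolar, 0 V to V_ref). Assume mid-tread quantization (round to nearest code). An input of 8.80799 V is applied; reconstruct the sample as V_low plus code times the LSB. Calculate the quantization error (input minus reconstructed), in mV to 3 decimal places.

1.349 mV

One LSB is 12 V / 2048 = 5.859 mV.
(V_in − V_low)/LSB = (8.80799 − 0)/0.00585938 = 1503.2303 → code 1503 (round).
V_rec = 0 + 1503·0.00585938 = 8.8066406 V.
Error = 8.80799 − 8.8066406 = 0.00134938 V = 1.349 mV.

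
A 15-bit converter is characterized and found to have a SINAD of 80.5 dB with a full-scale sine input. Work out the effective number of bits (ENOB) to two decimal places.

13.08 bits

ENOB = (SINAD − 1.76) / 6.02 = (80.5 − 1.76)/6.02 = 13.080.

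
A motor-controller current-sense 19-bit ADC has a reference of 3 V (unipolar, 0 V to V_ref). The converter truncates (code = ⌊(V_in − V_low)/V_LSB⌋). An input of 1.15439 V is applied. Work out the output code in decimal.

With 524288 levels over 3 V, one step is 5.72 µV.
(V_in − V_low)/LSB = (1.15439 − 0) / 5.72205e-06 = 201744.275.
Floor → code 201744.

code 201744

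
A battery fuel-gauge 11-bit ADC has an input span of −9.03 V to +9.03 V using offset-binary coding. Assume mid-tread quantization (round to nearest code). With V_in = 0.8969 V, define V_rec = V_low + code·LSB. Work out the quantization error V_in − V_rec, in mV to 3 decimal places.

-2.573 mV

Step size: 18.06 V ÷ 2^11 = 8.818 mV.
(V_in − V_low)/LSB = (0.8969 − (−9.03))/0.00881836 = 1125.7083 → code 1126 (round).
Reconstructed: 0.89947266 V.
V_in − V_rec = -0.00257266 V = -2.573 mV.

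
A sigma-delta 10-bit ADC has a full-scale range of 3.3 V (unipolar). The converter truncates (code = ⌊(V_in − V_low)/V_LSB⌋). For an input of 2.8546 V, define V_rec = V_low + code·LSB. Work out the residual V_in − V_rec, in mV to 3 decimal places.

2.549 mV

One LSB is 3.3 V / 1024 = 3.223 mV.
(V_in − V_low)/LSB = (2.8546 − 0)/0.00322266 = 885.7910 → code 885 (floor).
V_rec = 0 + 885·0.00322266 = 2.8520508 V.
V_in − V_rec = 0.00254922 V = 2.549 mV.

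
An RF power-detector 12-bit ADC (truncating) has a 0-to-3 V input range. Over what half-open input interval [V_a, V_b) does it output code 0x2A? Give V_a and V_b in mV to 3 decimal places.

[30.762 mV, 31.494 mV)

LSB = 3/2^12 = 0.732 mV.
Code 0x2A = 42 decimal.
V_a = V_low + 42·LSB = 0.0307617 V; V_b = V_low + 43·LSB = 0.0314941 V.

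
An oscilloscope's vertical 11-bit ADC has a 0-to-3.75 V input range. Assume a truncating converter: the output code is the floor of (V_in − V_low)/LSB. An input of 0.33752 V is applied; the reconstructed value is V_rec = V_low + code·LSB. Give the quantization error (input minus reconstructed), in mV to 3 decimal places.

LSB = 3.75/2^11 = 1.831 mV.
(0.33752 − 0)/0.00183105 = 184.3309; ⌊·⌋ gives code 184.
V_rec = 0 + 184·0.00183105 = 0.33691406 V.
Difference: 0.000605938 V → 0.606 mV.

0.606 mV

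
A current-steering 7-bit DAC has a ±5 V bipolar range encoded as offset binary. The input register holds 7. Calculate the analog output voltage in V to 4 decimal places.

-4.4531 V

LSB = 10 V / 2^7 = 78.125 mV.
V_out = (−5) + 7 × 0.078125 V = -4.45312 V.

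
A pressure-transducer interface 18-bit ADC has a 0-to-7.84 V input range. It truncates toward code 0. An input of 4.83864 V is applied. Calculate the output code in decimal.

With 262144 levels over 7.84 V, one step is 29.91 µV.
(4.83864 − 0) / 2.99072e-05 = 161788.322 LSBs.
Floor → code 161788.

code 161788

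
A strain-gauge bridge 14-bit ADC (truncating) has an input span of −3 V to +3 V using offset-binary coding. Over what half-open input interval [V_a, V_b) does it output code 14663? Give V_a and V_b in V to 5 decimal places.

LSB = 6/2^14 = 366.21 µV.
V_a = V_low + 14663·LSB = 2.36975 V; V_b = V_low + 14664·LSB = 2.37012 V.

[2.36975 V, 2.37012 V)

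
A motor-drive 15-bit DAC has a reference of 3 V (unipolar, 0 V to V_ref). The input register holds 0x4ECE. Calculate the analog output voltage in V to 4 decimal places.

LSB = 3 V / 2^15 = 91.55 µV.
Code 0x4ECE = 20174 decimal.
V_out = 0 + 20174 × 9.15527e-05 V = 1.84698 V.

1.8470 V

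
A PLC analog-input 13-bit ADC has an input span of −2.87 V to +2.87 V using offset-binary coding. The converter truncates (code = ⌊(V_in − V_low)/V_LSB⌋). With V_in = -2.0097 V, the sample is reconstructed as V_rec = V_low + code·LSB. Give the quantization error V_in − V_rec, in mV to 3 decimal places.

Step size: 5.74 V ÷ 2^13 = 0.701 mV.
Scaled input = 1227.8010 LSBs, so code = 1227.
Code 1227 maps back to (−2.87) + 1227×0.000700684 V = -2.0102612 V.
Difference: 0.00056123 V → 0.561 mV.

0.561 mV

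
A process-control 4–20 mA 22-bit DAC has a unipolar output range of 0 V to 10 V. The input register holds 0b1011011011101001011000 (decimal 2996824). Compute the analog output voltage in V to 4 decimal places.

LSB = 10 V / 2^22 = 2.38 µV.
Code 0b1011011011101001011000 = 2996824 decimal.
V_out = 0 + 2996824 × 2.38419e-06 V = 7.14499 V.

7.1450 V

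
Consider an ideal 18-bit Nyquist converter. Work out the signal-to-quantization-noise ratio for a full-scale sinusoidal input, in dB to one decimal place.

110.1 dB

SNR ≈ 6.02·N + 1.76 dB = 6.02·18 + 1.76 = 110.12 dB.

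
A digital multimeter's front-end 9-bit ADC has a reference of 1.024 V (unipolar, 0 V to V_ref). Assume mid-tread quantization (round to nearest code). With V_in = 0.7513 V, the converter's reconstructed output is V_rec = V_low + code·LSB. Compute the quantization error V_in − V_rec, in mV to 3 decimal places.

-0.700 mV

One LSB is 1.024 V / 512 = 2.000 mV.
Scaled input = 375.6500 LSBs, so code = 376.
Reconstructed: 0.752 V.
Difference: -0.0007 V → -0.700 mV.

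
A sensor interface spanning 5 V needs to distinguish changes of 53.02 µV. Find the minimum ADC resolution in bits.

Number of steps required ≥ 5 V / 53.02 µV = 94304.04.
Need 2^N ≥ 94304.04; 2^16 = 65536, 2^17 = 131072.
Minimum N = 17.

17 bits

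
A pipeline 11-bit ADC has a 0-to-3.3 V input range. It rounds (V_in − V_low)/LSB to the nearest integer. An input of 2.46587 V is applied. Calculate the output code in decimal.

LSB = 3.3 V / 2048 = 1.611 mV.
(2.46587 − 0) / 0.00161133 = 1530.334 LSBs.
Round → code 1530.

code 1530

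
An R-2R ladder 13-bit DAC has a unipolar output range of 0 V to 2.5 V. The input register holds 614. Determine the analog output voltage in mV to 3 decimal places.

LSB = 2.5 V / 2^13 = 305.18 µV.
V_out = 0 + 614 × 0.000305176 V = 0.187378 V.
= 187.378 mV.

187.378 mV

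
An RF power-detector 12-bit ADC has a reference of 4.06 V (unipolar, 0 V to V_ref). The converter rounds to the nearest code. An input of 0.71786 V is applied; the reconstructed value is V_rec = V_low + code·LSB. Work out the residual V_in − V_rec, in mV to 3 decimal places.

0.223 mV

Step size: 4.06 V ÷ 2^12 = 0.991 mV.
(0.71786 − 0)/0.000991211 = 724.2253; round gives code 724.
Code 724 maps back to 0 + 724×0.000991211 V = 0.71763672 V.
V_in − V_rec = 0.000223281 V = 0.223 mV.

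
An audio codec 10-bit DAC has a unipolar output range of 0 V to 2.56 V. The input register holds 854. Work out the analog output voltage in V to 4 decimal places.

2.1350 V

LSB = 2.56 V / 2^10 = 2.500 mV.
V_out = 0 + 854 × 0.0025 V = 2.135 V.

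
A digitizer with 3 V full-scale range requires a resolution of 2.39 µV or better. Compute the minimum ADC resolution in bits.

21 bits

Number of steps required ≥ 3 V / 2.39 µV = 1255230.13.
Need 2^N ≥ 1255230.13; 2^20 = 1048576, 2^21 = 2097152.
Minimum N = 21.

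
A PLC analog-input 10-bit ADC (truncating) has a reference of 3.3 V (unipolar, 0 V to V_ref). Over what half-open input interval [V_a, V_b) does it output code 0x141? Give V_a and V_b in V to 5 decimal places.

[1.03447 V, 1.03770 V)

LSB = 3.3/2^10 = 3.223 mV.
Code 0x141 = 321 decimal.
V_a = V_low + 321·LSB = 1.03447 V; V_b = V_low + 322·LSB = 1.0377 V.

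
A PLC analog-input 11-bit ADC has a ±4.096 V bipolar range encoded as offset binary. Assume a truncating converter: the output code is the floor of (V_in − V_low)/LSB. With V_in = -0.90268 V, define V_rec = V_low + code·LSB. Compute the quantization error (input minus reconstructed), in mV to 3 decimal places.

One LSB is 8.192 V / 2048 = 4.000 mV.
(V_in − V_low)/LSB = (-0.90268 − (−4.096))/0.004 = 798.3300 → code 798 (floor).
Code 798 maps back to (−4.096) + 798×0.004 V = -0.904 V.
Error = -0.90268 − (−0.904) = 0.00132 V = 1.320 mV.

1.320 mV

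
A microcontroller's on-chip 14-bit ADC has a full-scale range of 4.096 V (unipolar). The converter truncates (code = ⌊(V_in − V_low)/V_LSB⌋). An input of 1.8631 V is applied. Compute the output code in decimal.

Full-scale span = 4.096 V; LSB = 4.096/2^14 = 250.00 µV.
(1.8631 − 0) / 0.00025 = 7452.400 LSBs.
⌊·⌋(7452.400) = 7452.

code 7452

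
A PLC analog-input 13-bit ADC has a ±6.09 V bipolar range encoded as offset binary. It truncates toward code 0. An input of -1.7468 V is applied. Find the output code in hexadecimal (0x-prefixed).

LSB = 12.18 V / 8192 = 1.487 mV.
(-1.7468 − (−6.09)) / 0.00148682 = 2921.141 LSBs.
⌊·⌋(2921.141) = 2921.
In hexadecimal (0x-prefixed): 0xB69.

code 0xB69 (decimal 2921)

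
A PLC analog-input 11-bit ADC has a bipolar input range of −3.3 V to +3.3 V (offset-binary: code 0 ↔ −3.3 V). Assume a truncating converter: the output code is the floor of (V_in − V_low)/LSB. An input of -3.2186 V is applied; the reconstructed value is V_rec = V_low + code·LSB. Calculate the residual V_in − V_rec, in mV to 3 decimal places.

0.834 mV

Step size: 6.6 V ÷ 2^11 = 3.223 mV.
(V_in − V_low)/LSB = (-3.2186 − (−3.3))/0.00322266 = 25.2587 → code 25 (floor).
Reconstructed: -3.2194336 V.
Difference: 0.000833594 V → 0.834 mV.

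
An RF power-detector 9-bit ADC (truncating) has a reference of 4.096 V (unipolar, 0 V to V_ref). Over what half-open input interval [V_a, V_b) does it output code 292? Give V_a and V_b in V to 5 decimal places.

[2.33600 V, 2.34400 V)

LSB = 4.096/2^9 = 8.000 mV.
V_a = V_low + 292·LSB = 2.336 V; V_b = V_low + 293·LSB = 2.344 V.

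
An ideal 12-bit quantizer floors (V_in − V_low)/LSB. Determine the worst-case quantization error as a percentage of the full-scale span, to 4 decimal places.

Truncating → worst-case error = 1 LSB = V_FS/2^12, so 100/4096 = 0.0244141 % of full scale.

0.0244 %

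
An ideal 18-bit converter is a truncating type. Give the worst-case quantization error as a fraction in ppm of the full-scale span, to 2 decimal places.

Truncating → worst-case error = 1 LSB = V_FS/2^18, so 1e+06/262144 = 3.8147 ppm of full scale.

3.81 ppm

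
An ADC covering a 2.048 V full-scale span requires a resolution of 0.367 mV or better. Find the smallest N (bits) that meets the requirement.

13 bits

Number of steps required ≥ 2.048 V / 0.367 mV = 5580.38.
Need 2^N ≥ 5580.38; 2^12 = 4096, 2^13 = 8192.
Minimum N = 13.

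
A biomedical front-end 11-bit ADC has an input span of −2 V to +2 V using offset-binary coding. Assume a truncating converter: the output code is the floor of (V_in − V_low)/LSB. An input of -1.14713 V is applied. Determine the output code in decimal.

LSB = 4 V / 2048 = 1.953 mV.
(-1.14713 − (−2)) / 0.00195312 = 436.669 LSBs.
So the output code is 436.

code 436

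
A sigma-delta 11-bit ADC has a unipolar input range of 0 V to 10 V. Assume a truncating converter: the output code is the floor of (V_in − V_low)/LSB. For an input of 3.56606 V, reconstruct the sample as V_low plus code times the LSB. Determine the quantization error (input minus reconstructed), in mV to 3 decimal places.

Step size: 10 V ÷ 2^11 = 4.883 mV.
(V_in − V_low)/LSB = (3.56606 − 0)/0.00488281 = 730.3291 → code 730 (floor).
Reconstructed: 3.5644531 V.
V_in − V_rec = 0.00160688 V = 1.607 mV.

1.607 mV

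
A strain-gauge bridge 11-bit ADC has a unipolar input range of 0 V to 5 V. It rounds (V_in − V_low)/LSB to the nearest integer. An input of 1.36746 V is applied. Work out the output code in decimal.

With 2048 levels over 5 V, one step is 2.441 mV.
(V_in − V_low)/LSB = (1.36746 − 0) / 0.00244141 = 560.112.
round(560.112) = 560.

code 560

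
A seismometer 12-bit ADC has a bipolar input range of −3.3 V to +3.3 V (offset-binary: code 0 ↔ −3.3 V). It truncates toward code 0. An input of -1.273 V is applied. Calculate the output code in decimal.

With 4096 levels over 6.6 V, one step is 1.611 mV.
Input sits at 1257.968 steps above V_low.
⌊·⌋(1257.968) = 1257.

code 1257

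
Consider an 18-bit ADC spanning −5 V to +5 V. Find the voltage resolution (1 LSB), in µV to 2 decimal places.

Full-scale span = 10 V.
LSB = 10 / 2^18 = 10 / 262144 = 3.8147e-05 V = 38.15 µV.

38.15 µV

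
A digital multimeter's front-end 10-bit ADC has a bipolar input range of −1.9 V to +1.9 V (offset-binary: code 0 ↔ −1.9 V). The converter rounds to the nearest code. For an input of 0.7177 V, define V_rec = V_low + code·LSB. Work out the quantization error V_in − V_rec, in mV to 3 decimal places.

1.489 mV

LSB = 3.8/2^10 = 3.711 mV.
(0.7177 − (−1.9))/0.00371094 = 705.4013; round gives code 705.
Reconstructed: 0.71621094 V.
V_in − V_rec = 0.00148906 V = 1.489 mV.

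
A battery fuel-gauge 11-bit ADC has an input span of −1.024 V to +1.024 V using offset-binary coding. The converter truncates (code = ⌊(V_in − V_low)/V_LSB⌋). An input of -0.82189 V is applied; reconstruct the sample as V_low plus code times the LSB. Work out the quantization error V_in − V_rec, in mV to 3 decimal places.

0.110 mV

Step size: 2.048 V ÷ 2^11 = 1.000 mV.
(-0.82189 − (−1.024))/0.001 = 202.1100; ⌊·⌋ gives code 202.
V_rec = (−1.024) + 202·0.001 = -0.822 V.
Difference: 0.00011 V → 0.110 mV.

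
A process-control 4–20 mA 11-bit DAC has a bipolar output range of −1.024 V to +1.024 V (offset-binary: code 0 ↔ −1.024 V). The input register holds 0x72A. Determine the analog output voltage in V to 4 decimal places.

0.8100 V

LSB = 2.048 V / 2^11 = 1.000 mV.
Code 0x72A = 1834 decimal.
V_out = (−1.024) + 1834 × 0.001 V = 0.81 V.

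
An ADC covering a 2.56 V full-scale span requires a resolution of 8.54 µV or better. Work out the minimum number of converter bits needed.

19 bits

Number of steps required ≥ 2.56 V / 8.54 µV = 299765.81.
Need 2^N ≥ 299765.81; 2^18 = 262144, 2^19 = 524288.
Minimum N = 19.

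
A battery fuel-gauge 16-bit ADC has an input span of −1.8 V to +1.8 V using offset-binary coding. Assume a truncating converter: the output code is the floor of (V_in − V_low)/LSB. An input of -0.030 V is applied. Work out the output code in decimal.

code 32221

LSB = 3.6 V / 65536 = 54.93 µV.
(-0.030 − (−1.8)) / 5.49316e-05 = 32221.867 LSBs.
So the output code is 32221.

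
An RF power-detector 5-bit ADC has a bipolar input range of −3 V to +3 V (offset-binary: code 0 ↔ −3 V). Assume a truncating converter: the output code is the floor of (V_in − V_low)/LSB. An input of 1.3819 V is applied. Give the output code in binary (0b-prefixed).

code 0b10111 (decimal 23)

Full-scale span = 6 V; LSB = 6/2^5 = 187.500 mV.
(V_in − V_low)/LSB = (1.3819 − (−3)) / 0.1875 = 23.370.
⌊·⌋(23.370) = 23.
In binary (0b-prefixed): 0b10111.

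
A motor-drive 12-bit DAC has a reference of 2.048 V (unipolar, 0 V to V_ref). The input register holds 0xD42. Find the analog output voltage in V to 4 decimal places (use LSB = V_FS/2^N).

1.6970 V

LSB = 2.048 V / 2^12 = 0.500 mV.
Code 0xD42 = 3394 decimal.
V_out = 0 + 3394 × 0.0005 V = 1.697 V.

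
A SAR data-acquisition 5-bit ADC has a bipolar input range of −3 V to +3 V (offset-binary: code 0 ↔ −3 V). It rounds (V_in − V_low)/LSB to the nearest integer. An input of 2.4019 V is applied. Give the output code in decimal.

With 32 levels over 6 V, one step is 187.500 mV.
Input sits at 28.810 steps above V_low.
round(28.810) = 29.

code 29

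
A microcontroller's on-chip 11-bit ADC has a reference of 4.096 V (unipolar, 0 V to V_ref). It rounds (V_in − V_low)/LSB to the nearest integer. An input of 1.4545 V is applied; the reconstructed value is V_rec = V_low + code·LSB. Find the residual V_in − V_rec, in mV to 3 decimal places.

0.500 mV

One LSB is 4.096 V / 2048 = 2.000 mV.
Scaled input = 727.2500 LSBs, so code = 727.
Code 727 maps back to 0 + 727×0.002 V = 1.454 V.
V_in − V_rec = 0.0005 V = 0.500 mV.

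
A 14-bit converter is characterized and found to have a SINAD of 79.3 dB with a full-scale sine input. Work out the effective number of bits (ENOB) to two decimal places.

12.88 bits

ENOB = (SINAD − 1.76) / 6.02 = (79.3 − 1.76)/6.02 = 12.880.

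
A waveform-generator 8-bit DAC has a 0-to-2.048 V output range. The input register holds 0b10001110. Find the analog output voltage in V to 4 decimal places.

LSB = 2.048 V / 2^8 = 8.000 mV.
Code 0b10001110 = 142 decimal.
V_out = 0 + 142 × 0.008 V = 1.136 V.

1.1360 V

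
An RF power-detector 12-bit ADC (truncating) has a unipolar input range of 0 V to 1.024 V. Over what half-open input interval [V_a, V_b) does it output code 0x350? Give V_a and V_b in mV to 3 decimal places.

LSB = 1.024/2^12 = 250.00 µV.
Code 0x350 = 848 decimal.
V_a = V_low + 848·LSB = 0.212 V; V_b = V_low + 849·LSB = 0.21225 V.

[212.000 mV, 212.250 mV)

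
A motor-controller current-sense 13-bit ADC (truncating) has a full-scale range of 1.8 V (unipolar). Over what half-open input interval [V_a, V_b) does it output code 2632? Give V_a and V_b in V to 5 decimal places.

LSB = 1.8/2^13 = 219.73 µV.
V_a = V_low + 2632·LSB = 0.57832 V; V_b = V_low + 2633·LSB = 0.57854 V.

[0.57832 V, 0.57854 V)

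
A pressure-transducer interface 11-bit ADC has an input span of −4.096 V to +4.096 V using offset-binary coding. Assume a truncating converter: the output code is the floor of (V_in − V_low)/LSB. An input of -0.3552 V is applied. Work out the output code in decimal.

LSB = 8.192 V / 2048 = 4.000 mV.
(-0.3552 − (−4.096)) / 0.004 = 935.200 LSBs.
⌊·⌋(935.200) = 935.

code 935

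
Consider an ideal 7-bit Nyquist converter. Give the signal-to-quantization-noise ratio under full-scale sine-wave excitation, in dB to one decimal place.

SNR ≈ 6.02·N + 1.76 dB = 6.02·7 + 1.76 = 43.90 dB.

43.9 dB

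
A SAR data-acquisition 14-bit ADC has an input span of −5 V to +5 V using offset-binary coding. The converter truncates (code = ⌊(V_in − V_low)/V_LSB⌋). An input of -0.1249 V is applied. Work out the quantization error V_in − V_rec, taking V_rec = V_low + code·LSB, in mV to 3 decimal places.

0.222 mV

One LSB is 10 V / 16384 = 0.610 mV.
(V_in − V_low)/LSB = (-0.1249 − (−5))/0.000610352 = 7987.3638 → code 7987 (floor).
Reconstructed: -0.12512207 V.
V_in − V_rec = 0.00022207 V = 0.222 mV.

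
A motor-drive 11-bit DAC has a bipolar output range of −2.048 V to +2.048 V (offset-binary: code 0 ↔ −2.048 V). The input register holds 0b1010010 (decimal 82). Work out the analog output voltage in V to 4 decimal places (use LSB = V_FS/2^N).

LSB = 4.096 V / 2^11 = 2.000 mV.
Code 0b1010010 = 82 decimal.
V_out = (−2.048) + 82 × 0.002 V = -1.884 V.

-1.8840 V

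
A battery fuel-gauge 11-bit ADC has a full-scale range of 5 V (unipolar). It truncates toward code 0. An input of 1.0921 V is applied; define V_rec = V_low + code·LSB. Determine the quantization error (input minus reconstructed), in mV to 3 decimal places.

0.791 mV

LSB = 5/2^11 = 2.441 mV.
Scaled input = 447.3242 LSBs, so code = 447.
Code 447 maps back to 0 + 447×0.00244141 V = 1.0913086 V.
V_in − V_rec = 0.000791406 V = 0.791 mV.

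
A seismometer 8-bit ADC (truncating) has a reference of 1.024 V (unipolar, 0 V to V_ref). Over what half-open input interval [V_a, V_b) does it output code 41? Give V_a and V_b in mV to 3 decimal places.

[164.000 mV, 168.000 mV)

LSB = 1.024/2^8 = 4.000 mV.
V_a = V_low + 41·LSB = 0.164 V; V_b = V_low + 42·LSB = 0.168 V.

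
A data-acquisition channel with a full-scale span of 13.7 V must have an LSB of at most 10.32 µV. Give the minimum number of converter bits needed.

Number of steps required ≥ 13.7 V / 10.32 µV = 1327519.38.
Need 2^N ≥ 1327519.38; 2^20 = 1048576, 2^21 = 2097152.
Minimum N = 21.

21 bits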